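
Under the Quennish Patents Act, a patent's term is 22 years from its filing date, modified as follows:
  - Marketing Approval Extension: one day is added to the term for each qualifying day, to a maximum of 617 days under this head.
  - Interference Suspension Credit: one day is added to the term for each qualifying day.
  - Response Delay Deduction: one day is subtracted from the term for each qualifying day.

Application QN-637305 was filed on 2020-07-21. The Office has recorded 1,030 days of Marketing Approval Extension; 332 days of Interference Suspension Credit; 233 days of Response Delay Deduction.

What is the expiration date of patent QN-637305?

2044-07-06

Base term: filing date + 22 years → 21 July 2042.
Marketing Approval Extension: 1030 days claimed exceeds the 617-day cap, so +617 days → 29 March 2044.
Interference Suspension Credit: +332 days → 24 February 2045.
Response Delay Deduction: −233 days → 6 July 2044.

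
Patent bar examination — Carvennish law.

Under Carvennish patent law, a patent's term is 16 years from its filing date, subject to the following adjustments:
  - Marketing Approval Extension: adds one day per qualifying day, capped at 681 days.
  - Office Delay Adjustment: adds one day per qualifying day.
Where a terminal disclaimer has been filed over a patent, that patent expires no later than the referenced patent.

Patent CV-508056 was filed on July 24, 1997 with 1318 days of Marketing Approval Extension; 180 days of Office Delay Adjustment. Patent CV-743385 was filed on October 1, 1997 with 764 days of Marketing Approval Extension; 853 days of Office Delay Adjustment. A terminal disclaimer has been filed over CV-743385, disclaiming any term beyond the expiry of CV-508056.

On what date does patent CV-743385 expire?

Natural term of CV-743385:
  Base: filing + 16 years → 1 October 2013.
  Marketing Approval Extension: 764 days claimed exceeds the 681-day cap, so +681 days → 13 August 2015.
  Office Delay Adjustment: +853 days → 13 December 2017.
Expiry of referenced patent CV-508056:
  Base: filing + 16 years → 24 July 2013.
  Marketing Approval Extension: 1318 days claimed exceeds the 681-day cap, so +681 days → 5 June 2015.
  Office Delay Adjustment: +180 days → 2 December 2015.
Terminal disclaimer: CV-743385 expires on the earlier of 13 December 2017 and 2 December 2015.

December 2, 2015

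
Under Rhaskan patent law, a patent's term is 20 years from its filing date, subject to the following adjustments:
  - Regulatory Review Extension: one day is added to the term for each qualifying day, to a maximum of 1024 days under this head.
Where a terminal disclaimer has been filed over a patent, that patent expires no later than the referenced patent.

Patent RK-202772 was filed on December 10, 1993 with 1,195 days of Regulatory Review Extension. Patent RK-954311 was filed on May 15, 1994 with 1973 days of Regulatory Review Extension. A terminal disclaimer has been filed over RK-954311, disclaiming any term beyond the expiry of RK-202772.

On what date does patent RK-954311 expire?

Natural term of RK-954311:
  Base: filing + 20 years → 15 May 2014.
  Regulatory Review Extension: 1973 days claimed exceeds the 1024-day cap, so +1024 days → 4 March 2017.
Expiry of referenced patent RK-202772:
  Base: filing + 20 years → 10 December 2013.
  Regulatory Review Extension: 1195 days claimed exceeds the 1024-day cap, so +1024 days → 29 September 2016.
Terminal disclaimer: RK-954311 expires on the earlier of 4 March 2017 and 29 September 2016.

2016-09-29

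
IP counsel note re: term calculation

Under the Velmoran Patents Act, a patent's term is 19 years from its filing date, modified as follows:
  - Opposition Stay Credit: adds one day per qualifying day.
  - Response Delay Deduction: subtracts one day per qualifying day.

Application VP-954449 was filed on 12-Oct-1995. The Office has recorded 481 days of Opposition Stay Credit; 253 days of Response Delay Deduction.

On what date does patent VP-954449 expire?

May 28, 2015

Base term: filing date + 19 years → 12 October 2014.
Opposition Stay Credit: +481 days → 5 February 2016.
Response Delay Deduction: −253 days → 28 May 2015.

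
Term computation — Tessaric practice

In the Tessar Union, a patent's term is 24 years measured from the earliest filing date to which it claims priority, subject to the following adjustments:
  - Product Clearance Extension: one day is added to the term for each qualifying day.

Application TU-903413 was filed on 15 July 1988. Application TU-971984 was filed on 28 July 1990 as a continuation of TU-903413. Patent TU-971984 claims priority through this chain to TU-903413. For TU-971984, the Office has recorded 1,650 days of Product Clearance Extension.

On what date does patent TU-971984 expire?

2017-01-20

Earliest priority filing: 15 July 1988.
Base term: 15 July 1988 + 24 years → 15 July 2012.
Product Clearance Extension: +1650 days → 20 January 2017.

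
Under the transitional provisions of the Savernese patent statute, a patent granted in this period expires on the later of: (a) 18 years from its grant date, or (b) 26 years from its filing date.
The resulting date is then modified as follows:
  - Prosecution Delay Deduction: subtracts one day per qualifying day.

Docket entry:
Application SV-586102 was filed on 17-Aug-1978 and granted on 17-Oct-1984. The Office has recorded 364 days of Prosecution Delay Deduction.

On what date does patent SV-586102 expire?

2003-08-19

(a) grant + 18 years → 17 October 2002.
(b) filing + 26 years → 17 August 2004.
Later of the two: 17 August 2004.
Prosecution Delay Deduction: −364 days → 19 August 2003.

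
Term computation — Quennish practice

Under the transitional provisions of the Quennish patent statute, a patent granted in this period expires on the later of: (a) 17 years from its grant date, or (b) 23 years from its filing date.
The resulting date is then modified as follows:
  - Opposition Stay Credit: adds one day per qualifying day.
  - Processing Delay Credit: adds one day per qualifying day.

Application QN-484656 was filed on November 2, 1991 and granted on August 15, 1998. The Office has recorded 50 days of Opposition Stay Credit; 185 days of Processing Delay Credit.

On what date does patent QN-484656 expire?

2016-04-06

(a) grant + 17 years → 15 August 2015.
(b) filing + 23 years → 2 November 2014.
Later of the two: 15 August 2015.
Opposition Stay Credit: +50 days → 4 October 2015.
Processing Delay Credit: +185 days → 6 April 2016.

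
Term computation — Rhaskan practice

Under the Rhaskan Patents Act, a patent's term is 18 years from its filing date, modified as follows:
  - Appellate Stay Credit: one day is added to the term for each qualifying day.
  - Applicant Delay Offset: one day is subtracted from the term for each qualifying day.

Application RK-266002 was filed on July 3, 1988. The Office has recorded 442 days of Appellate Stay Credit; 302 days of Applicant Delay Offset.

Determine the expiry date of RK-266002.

November 20, 2006

Base term: filing date + 18 years → 3 July 2006.
Appellate Stay Credit: +442 days → 18 September 2007.
Applicant Delay Offset: −302 days → 20 November 2006.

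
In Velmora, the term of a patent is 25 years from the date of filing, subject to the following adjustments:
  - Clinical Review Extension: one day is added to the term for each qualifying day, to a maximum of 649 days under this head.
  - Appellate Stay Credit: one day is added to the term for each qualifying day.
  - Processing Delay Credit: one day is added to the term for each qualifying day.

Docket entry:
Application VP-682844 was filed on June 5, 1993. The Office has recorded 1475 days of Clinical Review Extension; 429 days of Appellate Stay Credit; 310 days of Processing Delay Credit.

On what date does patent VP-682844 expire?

2022-03-24

Base term: filing date + 25 years → 5 June 2018.
Clinical Review Extension: 1475 days claimed exceeds the 649-day cap, so +649 days → 15 March 2020.
Appellate Stay Credit: +429 days → 18 May 2021.
Processing Delay Credit: +310 days → 24 March 2022.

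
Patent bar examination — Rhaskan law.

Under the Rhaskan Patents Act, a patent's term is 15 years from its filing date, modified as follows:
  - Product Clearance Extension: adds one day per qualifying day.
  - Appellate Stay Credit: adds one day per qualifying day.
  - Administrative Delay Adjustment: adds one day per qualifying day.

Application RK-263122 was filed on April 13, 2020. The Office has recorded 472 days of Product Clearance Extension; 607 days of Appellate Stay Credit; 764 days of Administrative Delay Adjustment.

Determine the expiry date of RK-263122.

2040-04-29

Base term: filing date + 15 years → 13 April 2035.
Product Clearance Extension: +472 days → 28 July 2036.
Appellate Stay Credit: +607 days → 27 March 2038.
Administrative Delay Adjustment: +764 days → 29 April 2040.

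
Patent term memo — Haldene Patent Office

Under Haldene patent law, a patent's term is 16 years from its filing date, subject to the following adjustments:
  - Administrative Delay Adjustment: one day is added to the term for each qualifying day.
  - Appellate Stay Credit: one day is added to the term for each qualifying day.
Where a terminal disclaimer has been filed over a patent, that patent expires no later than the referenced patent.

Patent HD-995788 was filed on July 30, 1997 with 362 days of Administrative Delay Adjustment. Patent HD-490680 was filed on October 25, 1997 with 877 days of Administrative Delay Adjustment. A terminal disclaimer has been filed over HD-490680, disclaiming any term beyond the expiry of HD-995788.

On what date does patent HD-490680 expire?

July 27, 2014

Natural term of HD-490680:
  Base: filing + 16 years → 25 October 2013.
  Administrative Delay Adjustment: +877 days → 20 March 2016.
Expiry of referenced patent HD-995788:
  Base: filing + 16 years → 30 July 2013.
  Administrative Delay Adjustment: +362 days → 27 July 2014.
Terminal disclaimer: HD-490680 expires on the earlier of 20 March 2016 and 27 July 2014.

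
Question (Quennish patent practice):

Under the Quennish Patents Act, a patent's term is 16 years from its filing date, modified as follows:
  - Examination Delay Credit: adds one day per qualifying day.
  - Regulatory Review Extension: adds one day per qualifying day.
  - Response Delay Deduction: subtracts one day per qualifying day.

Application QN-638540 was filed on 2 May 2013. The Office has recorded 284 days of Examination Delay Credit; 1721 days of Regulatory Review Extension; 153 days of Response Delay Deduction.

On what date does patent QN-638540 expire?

Base term: filing date + 16 years → 2 May 2029.
Examination Delay Credit: +284 days → 10 February 2030.
Regulatory Review Extension: +1721 days → 28 October 2034.
Response Delay Deduction: −153 days → 28 May 2034.

2034-05-28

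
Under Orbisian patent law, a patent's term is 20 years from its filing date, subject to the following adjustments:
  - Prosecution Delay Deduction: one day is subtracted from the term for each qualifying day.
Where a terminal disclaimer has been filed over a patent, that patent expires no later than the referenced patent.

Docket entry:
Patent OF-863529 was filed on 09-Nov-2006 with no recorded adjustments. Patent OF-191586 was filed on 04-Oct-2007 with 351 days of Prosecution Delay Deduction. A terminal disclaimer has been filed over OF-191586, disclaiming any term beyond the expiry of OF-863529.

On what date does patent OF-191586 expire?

October 18, 2026

Natural term of OF-191586:
  Base: filing + 20 years → 4 October 2027.
  Prosecution Delay Deduction: −351 days → 18 October 2026.
Expiry of referenced patent OF-863529:
  Base: filing + 20 years → 9 November 2026.
Terminal disclaimer: OF-191586 expires on the earlier of 18 October 2026 and 9 November 2026.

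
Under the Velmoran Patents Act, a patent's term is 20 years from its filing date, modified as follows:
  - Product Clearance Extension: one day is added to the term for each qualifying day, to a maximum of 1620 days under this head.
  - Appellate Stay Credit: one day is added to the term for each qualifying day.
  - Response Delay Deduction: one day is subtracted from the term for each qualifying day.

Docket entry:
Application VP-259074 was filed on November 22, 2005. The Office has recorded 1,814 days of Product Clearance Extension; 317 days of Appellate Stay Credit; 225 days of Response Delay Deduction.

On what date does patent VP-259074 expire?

Base term: filing date + 20 years → 22 November 2025.
Product Clearance Extension: 1814 days claimed exceeds the 1620-day cap, so +1620 days → 30 April 2030.
Appellate Stay Credit: +317 days → 13 March 2031.
Response Delay Deduction: −225 days → 31 July 2030.

July 31, 2030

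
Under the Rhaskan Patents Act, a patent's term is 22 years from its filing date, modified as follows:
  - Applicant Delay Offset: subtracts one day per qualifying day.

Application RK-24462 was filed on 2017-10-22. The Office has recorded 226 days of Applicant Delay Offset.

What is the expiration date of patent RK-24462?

2039-03-10

Base term: filing date + 22 years → 22 October 2039.
Applicant Delay Offset: −226 days → 10 March 2039.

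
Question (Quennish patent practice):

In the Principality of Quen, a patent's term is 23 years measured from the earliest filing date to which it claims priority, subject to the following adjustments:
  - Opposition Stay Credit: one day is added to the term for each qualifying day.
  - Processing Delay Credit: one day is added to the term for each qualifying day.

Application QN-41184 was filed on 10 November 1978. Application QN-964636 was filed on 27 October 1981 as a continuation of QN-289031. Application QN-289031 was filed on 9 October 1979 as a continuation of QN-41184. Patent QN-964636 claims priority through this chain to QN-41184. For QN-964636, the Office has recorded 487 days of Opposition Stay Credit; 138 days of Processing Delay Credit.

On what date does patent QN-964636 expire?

2003-07-28

Earliest priority filing: 10 November 1978.
Base term: 10 November 1978 + 23 years → 10 November 2001.
Opposition Stay Credit: +487 days → 12 March 2003.
Processing Delay Credit: +138 days → 28 July 2003.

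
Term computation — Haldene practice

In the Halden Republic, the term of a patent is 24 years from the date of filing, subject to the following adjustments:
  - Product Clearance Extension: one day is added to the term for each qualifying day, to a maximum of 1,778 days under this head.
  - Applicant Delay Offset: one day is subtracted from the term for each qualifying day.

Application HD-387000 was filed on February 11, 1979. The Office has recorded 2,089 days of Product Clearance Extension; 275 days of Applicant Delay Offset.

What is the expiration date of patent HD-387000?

2007-03-25

Base term: filing date + 24 years → 11 February 2003.
Product Clearance Extension: 2089 days claimed exceeds the 1778-day cap, so +1778 days → 25 December 2007.
Applicant Delay Offset: −275 days → 25 March 2007.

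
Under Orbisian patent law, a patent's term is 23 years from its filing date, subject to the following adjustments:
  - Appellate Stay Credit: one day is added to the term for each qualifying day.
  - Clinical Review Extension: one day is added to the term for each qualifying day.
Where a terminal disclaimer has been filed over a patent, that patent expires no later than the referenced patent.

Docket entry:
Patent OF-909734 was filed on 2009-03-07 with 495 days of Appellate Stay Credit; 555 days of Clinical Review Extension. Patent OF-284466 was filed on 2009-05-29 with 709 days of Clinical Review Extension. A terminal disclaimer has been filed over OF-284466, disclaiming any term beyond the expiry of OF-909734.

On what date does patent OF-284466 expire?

2034-05-08

Natural term of OF-284466:
  Base: filing + 23 years → 29 May 2032.
  Clinical Review Extension: +709 days → 8 May 2034.
Expiry of referenced patent OF-909734:
  Base: filing + 23 years → 7 March 2032.
  Appellate Stay Credit: +495 days → 15 July 2033.
  Clinical Review Extension: +555 days → 21 January 2035.
Terminal disclaimer: OF-284466 expires on the earlier of 8 May 2034 and 21 January 2035.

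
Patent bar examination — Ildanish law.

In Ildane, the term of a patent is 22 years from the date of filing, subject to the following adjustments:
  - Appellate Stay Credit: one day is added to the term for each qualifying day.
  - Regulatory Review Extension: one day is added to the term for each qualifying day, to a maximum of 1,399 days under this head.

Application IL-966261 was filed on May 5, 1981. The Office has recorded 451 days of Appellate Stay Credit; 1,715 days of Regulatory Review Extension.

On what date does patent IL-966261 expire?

2008-05-28

Base term: filing date + 22 years → 5 May 2003.
Appellate Stay Credit: +451 days → 29 July 2004.
Regulatory Review Extension: 1715 days claimed exceeds the 1399-day cap, so +1399 days → 28 May 2008.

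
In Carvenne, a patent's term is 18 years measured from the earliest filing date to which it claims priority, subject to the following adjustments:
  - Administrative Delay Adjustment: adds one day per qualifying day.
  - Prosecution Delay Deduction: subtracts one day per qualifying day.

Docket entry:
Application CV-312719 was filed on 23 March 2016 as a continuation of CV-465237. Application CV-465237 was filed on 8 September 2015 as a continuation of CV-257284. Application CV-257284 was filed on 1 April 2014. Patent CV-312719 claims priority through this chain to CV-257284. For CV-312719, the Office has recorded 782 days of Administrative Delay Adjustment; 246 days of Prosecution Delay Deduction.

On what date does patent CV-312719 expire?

2033-09-19

Earliest priority filing: 1 April 2014.
Base term: 1 April 2014 + 18 years → 1 April 2032.
Administrative Delay Adjustment: +782 days → 23 May 2034.
Prosecution Delay Deduction: −246 days → 19 September 2033.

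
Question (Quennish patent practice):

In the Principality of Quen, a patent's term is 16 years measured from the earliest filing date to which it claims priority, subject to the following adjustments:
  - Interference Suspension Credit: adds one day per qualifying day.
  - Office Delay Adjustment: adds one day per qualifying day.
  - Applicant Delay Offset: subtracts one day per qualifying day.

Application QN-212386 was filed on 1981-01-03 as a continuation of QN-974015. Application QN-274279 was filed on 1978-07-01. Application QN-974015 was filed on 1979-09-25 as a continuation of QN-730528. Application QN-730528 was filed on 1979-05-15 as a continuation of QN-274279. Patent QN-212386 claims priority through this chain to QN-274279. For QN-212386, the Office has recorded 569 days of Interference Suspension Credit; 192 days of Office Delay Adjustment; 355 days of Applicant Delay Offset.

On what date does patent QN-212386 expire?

August 11, 1995

Earliest priority filing: 1 July 1978.
Base term: 1 July 1978 + 16 years → 1 July 1994.
Interference Suspension Credit: +569 days → 21 January 1996.
Office Delay Adjustment: +192 days → 31 July 1996.
Applicant Delay Offset: −355 days → 11 August 1995.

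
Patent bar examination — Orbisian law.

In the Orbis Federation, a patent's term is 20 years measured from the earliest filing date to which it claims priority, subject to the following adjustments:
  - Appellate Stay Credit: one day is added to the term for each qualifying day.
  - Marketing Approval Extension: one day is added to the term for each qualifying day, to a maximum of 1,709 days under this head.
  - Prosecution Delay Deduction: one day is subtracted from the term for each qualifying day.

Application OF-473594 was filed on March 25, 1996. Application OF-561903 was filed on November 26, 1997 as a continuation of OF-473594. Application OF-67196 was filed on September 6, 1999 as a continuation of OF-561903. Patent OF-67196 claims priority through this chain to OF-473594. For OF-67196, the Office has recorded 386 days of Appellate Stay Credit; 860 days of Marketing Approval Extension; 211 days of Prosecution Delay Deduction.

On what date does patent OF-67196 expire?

2019-01-24

Earliest priority filing: 25 March 1996.
Base term: 25 March 1996 + 20 years → 25 March 2016.
Appellate Stay Credit: +386 days → 15 April 2017.
Marketing Approval Extension: 860 days (within the 1709-day cap) → +860 days → 23 August 2019.
Prosecution Delay Deduction: −211 days → 24 January 2019.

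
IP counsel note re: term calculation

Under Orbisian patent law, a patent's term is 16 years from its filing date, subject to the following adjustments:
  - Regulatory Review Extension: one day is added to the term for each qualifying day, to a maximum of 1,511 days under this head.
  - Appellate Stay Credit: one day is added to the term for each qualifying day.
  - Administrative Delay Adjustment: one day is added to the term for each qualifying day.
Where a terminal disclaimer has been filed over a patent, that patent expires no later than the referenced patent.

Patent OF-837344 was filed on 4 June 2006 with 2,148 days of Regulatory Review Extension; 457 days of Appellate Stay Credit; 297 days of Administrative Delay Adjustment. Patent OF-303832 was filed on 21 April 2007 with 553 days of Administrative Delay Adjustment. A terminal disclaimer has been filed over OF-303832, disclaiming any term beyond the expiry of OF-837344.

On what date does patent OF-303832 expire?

Natural term of OF-303832:
  Base: filing + 16 years → 21 April 2023.
  Administrative Delay Adjustment: +553 days → 25 October 2024.
Expiry of referenced patent OF-837344:
  Base: filing + 16 years → 4 June 2022.
  Regulatory Review Extension: 2148 days claimed exceeds the 1511-day cap, so +1511 days → 24 July 2026.
  Appellate Stay Credit: +457 days → 24 October 2027.
  Administrative Delay Adjustment: +297 days → 16 August 2028.
Terminal disclaimer: OF-303832 expires on the earlier of 25 October 2024 and 16 August 2028.

October 25, 2024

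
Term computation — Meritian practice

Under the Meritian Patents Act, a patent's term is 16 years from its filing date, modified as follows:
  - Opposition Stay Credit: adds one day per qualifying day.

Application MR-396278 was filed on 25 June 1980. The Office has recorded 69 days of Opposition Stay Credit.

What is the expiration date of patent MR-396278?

1996-09-02

Base term: filing date + 16 years → 25 June 1996.
Opposition Stay Credit: +69 days → 2 September 1996.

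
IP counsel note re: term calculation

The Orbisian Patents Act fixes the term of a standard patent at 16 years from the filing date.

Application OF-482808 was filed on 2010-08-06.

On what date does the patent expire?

August 6, 2026

Filing date + 16 years → 6 August 2026.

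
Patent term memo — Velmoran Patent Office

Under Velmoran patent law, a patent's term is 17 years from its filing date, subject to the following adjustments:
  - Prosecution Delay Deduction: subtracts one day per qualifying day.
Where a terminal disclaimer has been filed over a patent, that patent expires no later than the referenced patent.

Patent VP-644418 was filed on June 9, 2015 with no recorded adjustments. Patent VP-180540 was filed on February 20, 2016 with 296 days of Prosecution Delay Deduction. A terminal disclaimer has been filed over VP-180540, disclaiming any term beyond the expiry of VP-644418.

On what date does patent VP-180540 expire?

Natural term of VP-180540:
  Base: filing + 17 years → 20 February 2033.
  Prosecution Delay Deduction: −296 days → 30 April 2032.
Expiry of referenced patent VP-644418:
  Base: filing + 17 years → 9 June 2032.
Terminal disclaimer: VP-180540 expires on the earlier of 30 April 2032 and 9 June 2032.

April 30, 2032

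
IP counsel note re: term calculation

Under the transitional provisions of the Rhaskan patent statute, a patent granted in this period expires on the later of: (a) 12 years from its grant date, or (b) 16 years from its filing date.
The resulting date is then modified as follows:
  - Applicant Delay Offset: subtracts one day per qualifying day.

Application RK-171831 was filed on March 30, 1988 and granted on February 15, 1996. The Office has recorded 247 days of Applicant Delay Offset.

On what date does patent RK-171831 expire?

2007-06-13

(a) grant + 12 years → 15 February 2008.
(b) filing + 16 years → 30 March 2004.
Later of the two: 15 February 2008.
Applicant Delay Offset: −247 days → 13 June 2007.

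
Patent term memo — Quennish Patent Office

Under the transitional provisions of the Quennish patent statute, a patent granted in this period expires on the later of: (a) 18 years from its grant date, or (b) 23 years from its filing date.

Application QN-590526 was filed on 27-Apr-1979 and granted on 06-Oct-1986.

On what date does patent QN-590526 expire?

(a) grant + 18 years → 6 October 2004.
(b) filing + 23 years → 27 April 2002.
Later of the two: 6 October 2004.

October 6, 2004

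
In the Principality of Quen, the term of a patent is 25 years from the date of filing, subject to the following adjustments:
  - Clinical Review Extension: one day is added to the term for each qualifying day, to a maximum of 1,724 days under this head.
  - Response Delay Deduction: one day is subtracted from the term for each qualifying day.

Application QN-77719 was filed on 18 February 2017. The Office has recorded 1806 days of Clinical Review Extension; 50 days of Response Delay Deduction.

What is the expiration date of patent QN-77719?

Base term: filing date + 25 years → 18 February 2042.
Clinical Review Extension: 1806 days claimed exceeds the 1724-day cap, so +1724 days → 8 November 2046.
Response Delay Deduction: −50 days → 19 September 2046.

September 19, 2046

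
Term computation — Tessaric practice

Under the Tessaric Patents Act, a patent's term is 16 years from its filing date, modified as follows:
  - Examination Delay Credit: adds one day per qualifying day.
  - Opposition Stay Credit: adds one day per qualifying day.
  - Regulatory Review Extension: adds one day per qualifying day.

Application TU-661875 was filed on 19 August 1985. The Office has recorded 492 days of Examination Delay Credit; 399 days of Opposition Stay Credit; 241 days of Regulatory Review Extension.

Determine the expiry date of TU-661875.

September 24, 2004

Base term: filing date + 16 years → 19 August 2001.
Examination Delay Credit: +492 days → 24 December 2002.
Opposition Stay Credit: +399 days → 27 January 2004.
Regulatory Review Extension: +241 days → 24 September 2004.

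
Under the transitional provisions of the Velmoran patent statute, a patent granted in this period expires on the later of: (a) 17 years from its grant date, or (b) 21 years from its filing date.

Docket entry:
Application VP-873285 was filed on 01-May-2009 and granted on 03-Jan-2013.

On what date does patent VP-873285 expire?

(a) grant + 17 years → 3 January 2030.
(b) filing + 21 years → 1 May 2030.
Later of the two: 1 May 2030.

2030-05-01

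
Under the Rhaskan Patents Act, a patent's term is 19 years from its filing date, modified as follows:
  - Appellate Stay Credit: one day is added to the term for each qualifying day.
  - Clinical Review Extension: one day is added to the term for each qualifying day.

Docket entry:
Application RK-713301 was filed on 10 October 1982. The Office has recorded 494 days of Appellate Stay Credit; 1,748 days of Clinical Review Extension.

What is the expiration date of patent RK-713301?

2007-11-30

Base term: filing date + 19 years → 10 October 2001.
Appellate Stay Credit: +494 days → 16 February 2003.
Clinical Review Extension: +1748 days → 30 November 2007.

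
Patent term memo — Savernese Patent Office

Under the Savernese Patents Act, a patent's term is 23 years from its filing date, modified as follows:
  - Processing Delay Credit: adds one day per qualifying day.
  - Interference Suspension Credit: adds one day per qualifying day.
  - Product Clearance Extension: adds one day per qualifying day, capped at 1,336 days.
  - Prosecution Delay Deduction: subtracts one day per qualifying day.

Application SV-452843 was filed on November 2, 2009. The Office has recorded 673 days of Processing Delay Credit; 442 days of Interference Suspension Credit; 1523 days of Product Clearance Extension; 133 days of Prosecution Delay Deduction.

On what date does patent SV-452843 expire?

Base term: filing date + 23 years → 2 November 2032.
Processing Delay Credit: +673 days → 6 September 2034.
Interference Suspension Credit: +442 days → 22 November 2035.
Product Clearance Extension: 1523 days claimed exceeds the 1336-day cap, so +1336 days → 20 July 2039.
Prosecution Delay Deduction: −133 days → 9 March 2039.

March 9, 2039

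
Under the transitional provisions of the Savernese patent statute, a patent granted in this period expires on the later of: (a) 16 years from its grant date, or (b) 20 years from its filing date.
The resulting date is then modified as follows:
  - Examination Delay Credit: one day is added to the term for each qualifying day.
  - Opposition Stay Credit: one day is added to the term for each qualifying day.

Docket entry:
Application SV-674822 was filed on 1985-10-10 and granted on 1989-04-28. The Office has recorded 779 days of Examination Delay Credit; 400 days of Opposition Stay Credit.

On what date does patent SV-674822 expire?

January 1, 2009

(a) grant + 16 years → 28 April 2005.
(b) filing + 20 years → 10 October 2005.
Later of the two: 10 October 2005.
Examination Delay Credit: +779 days → 28 November 2007.
Opposition Stay Credit: +400 days → 1 January 2009.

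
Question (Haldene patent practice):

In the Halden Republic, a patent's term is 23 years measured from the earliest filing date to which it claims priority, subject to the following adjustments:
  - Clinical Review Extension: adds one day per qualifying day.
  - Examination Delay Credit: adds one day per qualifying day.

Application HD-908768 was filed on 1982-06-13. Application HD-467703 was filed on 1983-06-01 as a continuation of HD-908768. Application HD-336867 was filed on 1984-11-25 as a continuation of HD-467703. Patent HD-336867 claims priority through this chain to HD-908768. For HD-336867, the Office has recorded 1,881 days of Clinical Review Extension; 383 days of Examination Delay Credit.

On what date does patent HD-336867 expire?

Earliest priority filing: 13 June 1982.
Base term: 13 June 1982 + 23 years → 13 June 2005.
Clinical Review Extension: +1881 days → 7 August 2010.
Examination Delay Credit: +383 days → 25 August 2011.

2011-08-25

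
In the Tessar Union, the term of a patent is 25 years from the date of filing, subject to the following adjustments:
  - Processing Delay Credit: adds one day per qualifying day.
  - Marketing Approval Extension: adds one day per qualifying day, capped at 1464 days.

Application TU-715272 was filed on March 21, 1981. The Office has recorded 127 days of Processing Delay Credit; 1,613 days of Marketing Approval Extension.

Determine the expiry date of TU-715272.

Base term: filing date + 25 years → 21 March 2006.
Processing Delay Credit: +127 days → 26 July 2006.
Marketing Approval Extension: 1613 days claimed exceeds the 1464-day cap, so +1464 days → 29 July 2010.

July 29, 2010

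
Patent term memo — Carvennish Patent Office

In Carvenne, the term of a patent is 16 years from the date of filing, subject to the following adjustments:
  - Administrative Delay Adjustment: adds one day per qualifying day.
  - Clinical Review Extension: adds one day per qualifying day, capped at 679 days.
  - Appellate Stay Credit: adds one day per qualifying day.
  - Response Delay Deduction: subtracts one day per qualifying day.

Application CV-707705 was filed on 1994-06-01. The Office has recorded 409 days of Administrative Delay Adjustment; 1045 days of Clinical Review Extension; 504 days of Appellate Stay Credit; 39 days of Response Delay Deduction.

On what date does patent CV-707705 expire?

2014-09-01

Base term: filing date + 16 years → 1 June 2010.
Administrative Delay Adjustment: +409 days → 15 July 2011.
Clinical Review Extension: 1045 days claimed exceeds the 679-day cap, so +679 days → 24 May 2013.
Appellate Stay Credit: +504 days → 10 October 2014.
Response Delay Deduction: −39 days → 1 September 2014.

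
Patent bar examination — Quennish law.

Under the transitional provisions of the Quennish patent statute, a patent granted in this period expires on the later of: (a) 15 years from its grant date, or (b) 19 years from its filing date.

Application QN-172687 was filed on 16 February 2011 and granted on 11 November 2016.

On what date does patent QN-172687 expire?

November 11, 2031

(a) grant + 15 years → 11 November 2031.
(b) filing + 19 years → 16 February 2030.
Later of the two: 11 November 2031.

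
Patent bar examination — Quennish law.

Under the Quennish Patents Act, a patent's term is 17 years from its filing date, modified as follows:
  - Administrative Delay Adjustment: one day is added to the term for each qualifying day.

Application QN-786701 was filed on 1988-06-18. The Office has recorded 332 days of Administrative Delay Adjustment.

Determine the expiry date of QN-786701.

Base term: filing date + 17 years → 18 June 2005.
Administrative Delay Adjustment: +332 days → 16 May 2006.

2006-05-16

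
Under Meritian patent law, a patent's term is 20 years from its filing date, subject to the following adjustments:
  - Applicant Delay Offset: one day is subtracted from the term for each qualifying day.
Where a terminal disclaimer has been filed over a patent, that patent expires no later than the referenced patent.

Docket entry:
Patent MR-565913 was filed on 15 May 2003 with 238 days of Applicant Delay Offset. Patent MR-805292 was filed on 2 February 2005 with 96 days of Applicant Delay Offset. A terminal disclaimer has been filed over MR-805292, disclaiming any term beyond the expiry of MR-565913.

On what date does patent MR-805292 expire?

September 19, 2022

Natural term of MR-805292:
  Base: filing + 20 years → 2 February 2025.
  Applicant Delay Offset: −96 days → 29 October 2024.
Expiry of referenced patent MR-565913:
  Base: filing + 20 years → 15 May 2023.
  Applicant Delay Offset: −238 days → 19 September 2022.
Terminal disclaimer: MR-805292 expires on the earlier of 29 October 2024 and 19 September 2022.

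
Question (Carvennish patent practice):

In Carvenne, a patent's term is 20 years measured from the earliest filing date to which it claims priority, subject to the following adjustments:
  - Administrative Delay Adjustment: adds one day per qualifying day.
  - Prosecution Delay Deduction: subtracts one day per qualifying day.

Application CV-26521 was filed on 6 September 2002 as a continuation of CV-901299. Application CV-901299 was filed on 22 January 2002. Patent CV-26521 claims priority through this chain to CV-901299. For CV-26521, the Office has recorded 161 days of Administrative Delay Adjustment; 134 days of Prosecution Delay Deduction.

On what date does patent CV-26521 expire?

2022-02-18

Earliest priority filing: 22 January 2002.
Base term: 22 January 2002 + 20 years → 22 January 2022.
Administrative Delay Adjustment: +161 days → 2 July 2022.
Prosecution Delay Deduction: −134 days → 18 February 2022.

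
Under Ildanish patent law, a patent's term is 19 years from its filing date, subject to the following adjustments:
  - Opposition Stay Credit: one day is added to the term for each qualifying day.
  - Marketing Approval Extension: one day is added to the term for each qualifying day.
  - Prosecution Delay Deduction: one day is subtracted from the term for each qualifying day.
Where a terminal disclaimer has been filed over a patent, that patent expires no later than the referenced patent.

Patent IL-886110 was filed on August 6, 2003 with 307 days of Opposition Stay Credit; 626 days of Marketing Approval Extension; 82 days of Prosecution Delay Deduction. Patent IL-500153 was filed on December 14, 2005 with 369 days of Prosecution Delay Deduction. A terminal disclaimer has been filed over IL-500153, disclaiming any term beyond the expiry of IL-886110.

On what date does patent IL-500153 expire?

December 11, 2023

Natural term of IL-500153:
  Base: filing + 19 years → 14 December 2024.
  Prosecution Delay Deduction: −369 days → 11 December 2023.
Expiry of referenced patent IL-886110:
  Base: filing + 19 years → 6 August 2022.
  Opposition Stay Credit: +307 days → 9 June 2023.
  Marketing Approval Extension: +626 days → 24 February 2025.
  Prosecution Delay Deduction: −82 days → 4 December 2024.
Terminal disclaimer: IL-500153 expires on the earlier of 11 December 2023 and 4 December 2024.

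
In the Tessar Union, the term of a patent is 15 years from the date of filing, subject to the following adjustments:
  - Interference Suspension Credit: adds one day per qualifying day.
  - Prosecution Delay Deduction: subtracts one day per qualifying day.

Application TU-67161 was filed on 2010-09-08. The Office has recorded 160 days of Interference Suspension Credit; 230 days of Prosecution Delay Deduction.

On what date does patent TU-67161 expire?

June 30, 2025

Base term: filing date + 15 years → 8 September 2025.
Interference Suspension Credit: +160 days → 15 February 2026.
Prosecution Delay Deduction: −230 days → 30 June 2025.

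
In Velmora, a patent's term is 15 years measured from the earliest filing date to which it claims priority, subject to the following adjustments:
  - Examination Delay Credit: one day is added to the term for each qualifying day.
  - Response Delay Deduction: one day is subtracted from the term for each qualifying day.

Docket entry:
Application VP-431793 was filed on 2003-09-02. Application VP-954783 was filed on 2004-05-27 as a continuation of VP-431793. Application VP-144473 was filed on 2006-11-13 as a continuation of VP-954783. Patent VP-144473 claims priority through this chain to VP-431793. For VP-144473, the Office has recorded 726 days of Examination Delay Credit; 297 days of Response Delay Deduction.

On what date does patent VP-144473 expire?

November 5, 2019

Earliest priority filing: 2 September 2003.
Base term: 2 September 2003 + 15 years → 2 September 2018.
Examination Delay Credit: +726 days → 28 August 2020.
Response Delay Deduction: −297 days → 5 November 2019.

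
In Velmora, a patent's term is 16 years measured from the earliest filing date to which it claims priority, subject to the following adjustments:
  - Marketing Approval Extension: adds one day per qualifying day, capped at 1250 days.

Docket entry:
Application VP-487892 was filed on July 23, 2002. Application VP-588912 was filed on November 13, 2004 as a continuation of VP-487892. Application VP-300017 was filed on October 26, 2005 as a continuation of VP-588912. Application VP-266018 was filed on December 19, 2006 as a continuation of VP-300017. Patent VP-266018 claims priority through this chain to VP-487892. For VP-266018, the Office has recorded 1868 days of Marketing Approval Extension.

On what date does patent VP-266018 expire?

Earliest priority filing: 23 July 2002.
Base term: 23 July 2002 + 16 years → 23 July 2018.
Marketing Approval Extension: 1868 days claimed exceeds the 1250-day cap, so +1250 days → 24 December 2021.

2021-12-24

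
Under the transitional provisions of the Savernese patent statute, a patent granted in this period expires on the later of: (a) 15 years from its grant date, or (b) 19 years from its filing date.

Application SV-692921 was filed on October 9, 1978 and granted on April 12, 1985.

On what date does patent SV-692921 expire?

(a) grant + 15 years → 12 April 2000.
(b) filing + 19 years → 9 October 1997.
Later of the two: 12 April 2000.

2000-04-12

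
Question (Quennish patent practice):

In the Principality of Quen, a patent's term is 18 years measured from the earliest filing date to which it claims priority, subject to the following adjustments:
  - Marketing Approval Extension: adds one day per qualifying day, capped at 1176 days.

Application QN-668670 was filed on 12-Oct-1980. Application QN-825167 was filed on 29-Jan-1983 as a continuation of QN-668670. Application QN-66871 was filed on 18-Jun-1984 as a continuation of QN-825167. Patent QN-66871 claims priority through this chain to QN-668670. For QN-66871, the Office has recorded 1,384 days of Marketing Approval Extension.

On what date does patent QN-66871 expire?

2001-12-31

Earliest priority filing: 12 October 1980.
Base term: 12 October 1980 + 18 years → 12 October 1998.
Marketing Approval Extension: 1384 days claimed exceeds the 1176-day cap, so +1176 days → 31 December 2001.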